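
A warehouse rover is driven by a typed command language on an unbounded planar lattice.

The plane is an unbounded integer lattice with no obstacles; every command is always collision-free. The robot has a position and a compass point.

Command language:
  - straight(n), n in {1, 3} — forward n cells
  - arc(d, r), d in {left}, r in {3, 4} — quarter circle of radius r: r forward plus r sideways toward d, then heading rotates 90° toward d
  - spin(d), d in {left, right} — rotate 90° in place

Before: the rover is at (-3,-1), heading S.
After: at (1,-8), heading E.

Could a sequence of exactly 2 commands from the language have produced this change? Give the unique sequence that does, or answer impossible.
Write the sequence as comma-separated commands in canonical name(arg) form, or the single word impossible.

straight(3), arc(left, 4)

key: cell and facing (now E) both changed — the 2 commands mix motion and turning
from: at (-3,-1), heading S
[1] after straight(3): at (-3,-4), heading S
[2] after arc(left, 4): at (1,-8), heading E
no rival 2-sequence matches.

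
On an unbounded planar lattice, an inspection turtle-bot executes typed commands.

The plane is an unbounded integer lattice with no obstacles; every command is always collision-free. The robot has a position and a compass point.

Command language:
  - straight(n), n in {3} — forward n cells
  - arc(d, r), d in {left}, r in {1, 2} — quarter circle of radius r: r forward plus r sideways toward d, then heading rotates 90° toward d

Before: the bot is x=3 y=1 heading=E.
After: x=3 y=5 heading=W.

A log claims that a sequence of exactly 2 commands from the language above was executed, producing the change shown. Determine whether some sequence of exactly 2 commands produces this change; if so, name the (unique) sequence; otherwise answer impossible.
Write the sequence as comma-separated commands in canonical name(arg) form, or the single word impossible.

key: cell and facing (now W) both changed — the 2 commands mix motion and turning
begin: x=3 y=1 heading=E
[1] after arc(left, 2): x=5 y=3 heading=N
[2] after arc(left, 2): x=3 y=5 heading=W
uniquely the one of 9 2-step routes that fits.

arc(left, 2), arc(left, 2)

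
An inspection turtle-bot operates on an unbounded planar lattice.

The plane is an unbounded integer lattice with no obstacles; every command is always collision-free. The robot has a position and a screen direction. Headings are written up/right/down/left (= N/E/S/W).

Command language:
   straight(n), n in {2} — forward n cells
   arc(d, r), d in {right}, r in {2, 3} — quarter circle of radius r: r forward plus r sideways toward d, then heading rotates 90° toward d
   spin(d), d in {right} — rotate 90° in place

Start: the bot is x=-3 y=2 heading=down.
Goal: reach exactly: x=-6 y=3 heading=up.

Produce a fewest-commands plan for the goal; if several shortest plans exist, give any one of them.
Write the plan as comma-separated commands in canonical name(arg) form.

begin: x=-3 y=2 heading=down
t=1 straight(2) ⇒ x=-3 y=0 heading=down
t=2 spin(right) ⇒ x=-3 y=0 heading=left
t=3 arc(right, 3) ⇒ x=-6 y=3 heading=up
no 2-step plan works, so 3 is optimal.

straight(2), spin(right), arc(right, 3)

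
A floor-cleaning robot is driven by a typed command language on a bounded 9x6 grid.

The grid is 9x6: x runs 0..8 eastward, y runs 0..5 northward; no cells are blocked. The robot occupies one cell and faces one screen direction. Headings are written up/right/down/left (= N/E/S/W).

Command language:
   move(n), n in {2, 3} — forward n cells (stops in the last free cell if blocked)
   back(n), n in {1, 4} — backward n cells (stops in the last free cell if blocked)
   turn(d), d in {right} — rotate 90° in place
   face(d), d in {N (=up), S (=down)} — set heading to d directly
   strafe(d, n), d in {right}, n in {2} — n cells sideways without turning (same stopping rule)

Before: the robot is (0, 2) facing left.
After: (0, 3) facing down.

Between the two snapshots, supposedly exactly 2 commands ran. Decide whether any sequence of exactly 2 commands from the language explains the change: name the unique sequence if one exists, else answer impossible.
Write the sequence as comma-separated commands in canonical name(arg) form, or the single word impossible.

face(S), back(1)

key: order matters: swapping face(S) and back(1) lands elsewhere
t0: (0, 2) facing left
t=1 face(S) ⇒ (0, 2) facing down
t=2 back(1) ⇒ (0, 3) facing down
no rival 2-sequence matches.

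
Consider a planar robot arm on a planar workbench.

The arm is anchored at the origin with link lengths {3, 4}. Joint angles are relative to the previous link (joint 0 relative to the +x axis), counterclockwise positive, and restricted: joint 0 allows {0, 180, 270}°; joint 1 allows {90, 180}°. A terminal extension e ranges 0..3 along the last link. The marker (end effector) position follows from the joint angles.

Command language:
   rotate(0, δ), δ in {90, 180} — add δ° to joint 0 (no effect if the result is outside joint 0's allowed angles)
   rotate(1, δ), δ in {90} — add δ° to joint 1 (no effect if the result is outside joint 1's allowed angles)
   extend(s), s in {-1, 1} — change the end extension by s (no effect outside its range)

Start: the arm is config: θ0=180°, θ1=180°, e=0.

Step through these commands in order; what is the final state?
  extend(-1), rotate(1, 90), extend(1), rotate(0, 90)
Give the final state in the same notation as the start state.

config: θ0=270°, θ1=180°, e=1

initial: config: θ0=180°, θ1=180°, e=0
step 1 (extend(-1)): config: θ0=180°, θ1=180°, e=0
step 2 (rotate(1, 90)): config: θ0=180°, θ1=180°, e=0
step 3 (extend(1)): config: θ0=180°, θ1=180°, e=1
step 4 (rotate(0, 90)): config: θ0=270°, θ1=180°, e=1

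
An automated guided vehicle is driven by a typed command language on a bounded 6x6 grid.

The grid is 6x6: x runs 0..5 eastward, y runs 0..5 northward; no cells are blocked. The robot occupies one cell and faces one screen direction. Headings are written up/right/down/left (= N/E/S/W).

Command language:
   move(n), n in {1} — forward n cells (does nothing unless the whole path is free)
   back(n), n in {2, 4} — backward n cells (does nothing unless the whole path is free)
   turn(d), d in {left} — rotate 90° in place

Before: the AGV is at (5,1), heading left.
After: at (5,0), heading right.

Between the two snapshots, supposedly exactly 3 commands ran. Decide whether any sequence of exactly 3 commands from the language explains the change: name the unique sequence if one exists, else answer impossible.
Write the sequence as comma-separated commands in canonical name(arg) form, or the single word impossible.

turn(left), move(1), turn(left)

key: position moved to (5,0) AND the heading swung to E — translation plus rotation needed
start: at (5,1), heading left
1. turn(left) → at (5,1), heading down
2. move(1) → at (5,0), heading down
3. turn(left) → at (5,0), heading right
uniquely the one of 64 3-step routes that fits.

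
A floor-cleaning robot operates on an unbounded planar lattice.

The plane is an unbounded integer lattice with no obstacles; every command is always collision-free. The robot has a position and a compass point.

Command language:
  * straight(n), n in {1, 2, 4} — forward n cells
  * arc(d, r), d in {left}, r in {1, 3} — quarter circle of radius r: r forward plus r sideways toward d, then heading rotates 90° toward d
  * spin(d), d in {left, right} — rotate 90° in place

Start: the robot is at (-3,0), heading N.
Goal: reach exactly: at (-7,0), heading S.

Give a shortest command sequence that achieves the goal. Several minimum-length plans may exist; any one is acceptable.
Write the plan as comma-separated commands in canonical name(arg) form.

arc(left, 1), straight(2), arc(left, 1)

from: at (-3,0), heading N
t=1 arc(left, 1) ⇒ at (-4,1), heading W
t=2 straight(2) ⇒ at (-6,1), heading W
t=3 arc(left, 1) ⇒ at (-7,0), heading S
shorter routes all fall short; 3 is best.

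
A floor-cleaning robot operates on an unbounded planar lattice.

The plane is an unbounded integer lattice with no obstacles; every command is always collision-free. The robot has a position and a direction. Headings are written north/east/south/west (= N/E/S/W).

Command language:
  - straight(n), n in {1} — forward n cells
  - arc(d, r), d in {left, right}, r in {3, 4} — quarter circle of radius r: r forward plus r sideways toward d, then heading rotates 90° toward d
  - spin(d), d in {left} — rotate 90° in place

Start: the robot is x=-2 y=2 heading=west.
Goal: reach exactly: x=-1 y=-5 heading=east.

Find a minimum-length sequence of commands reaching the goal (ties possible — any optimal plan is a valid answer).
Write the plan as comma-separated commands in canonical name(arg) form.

begin: x=-2 y=2 heading=west
t=1 arc(left, 3) ⇒ x=-5 y=-1 heading=south
t=2 arc(left, 4) ⇒ x=-1 y=-5 heading=east
minimal: 2 command(s), checked below 2.

arc(left, 3), arc(left, 4)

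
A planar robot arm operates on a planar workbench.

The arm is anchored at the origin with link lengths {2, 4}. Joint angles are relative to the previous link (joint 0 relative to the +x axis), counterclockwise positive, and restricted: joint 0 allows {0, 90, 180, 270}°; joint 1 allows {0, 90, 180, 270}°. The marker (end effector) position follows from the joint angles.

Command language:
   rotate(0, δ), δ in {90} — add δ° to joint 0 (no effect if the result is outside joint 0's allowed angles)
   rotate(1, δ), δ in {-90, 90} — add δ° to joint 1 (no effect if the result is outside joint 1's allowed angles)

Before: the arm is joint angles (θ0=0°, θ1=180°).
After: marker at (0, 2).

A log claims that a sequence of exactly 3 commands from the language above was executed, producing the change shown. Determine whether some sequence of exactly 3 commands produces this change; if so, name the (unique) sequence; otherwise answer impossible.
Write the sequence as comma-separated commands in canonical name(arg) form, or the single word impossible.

rotate(0, 90), rotate(0, 90), rotate(0, 90)

start: joint angles (θ0=0°, θ1=180°)
[1] after rotate(0, 90): joint angles (θ0=90°, θ1=180°)
[2] after rotate(0, 90): joint angles (θ0=180°, θ1=180°)
[3] after rotate(0, 90): joint angles (θ0=270°, θ1=180°)
no other 3-command option fits: unique.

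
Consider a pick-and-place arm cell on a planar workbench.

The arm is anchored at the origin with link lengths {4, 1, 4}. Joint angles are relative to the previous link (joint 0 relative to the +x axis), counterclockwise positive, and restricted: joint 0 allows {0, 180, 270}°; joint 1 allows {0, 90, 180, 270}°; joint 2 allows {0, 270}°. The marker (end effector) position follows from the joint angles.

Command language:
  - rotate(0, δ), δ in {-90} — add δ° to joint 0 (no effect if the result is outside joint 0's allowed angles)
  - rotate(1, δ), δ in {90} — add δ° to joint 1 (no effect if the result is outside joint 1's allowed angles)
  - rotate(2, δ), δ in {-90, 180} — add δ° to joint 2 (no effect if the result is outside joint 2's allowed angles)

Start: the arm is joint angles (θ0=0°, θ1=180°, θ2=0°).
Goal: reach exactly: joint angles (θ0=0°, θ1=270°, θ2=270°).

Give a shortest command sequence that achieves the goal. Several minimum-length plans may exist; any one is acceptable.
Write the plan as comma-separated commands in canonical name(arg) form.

begin: joint angles (θ0=0°, θ1=180°, θ2=0°)
[1] after rotate(1, 90): joint angles (θ0=0°, θ1=270°, θ2=0°)
[2] after rotate(2, -90): joint angles (θ0=0°, θ1=270°, θ2=270°)
nothing shorter than 2 reaches the goal.

rotate(1, 90), rotate(2, -90)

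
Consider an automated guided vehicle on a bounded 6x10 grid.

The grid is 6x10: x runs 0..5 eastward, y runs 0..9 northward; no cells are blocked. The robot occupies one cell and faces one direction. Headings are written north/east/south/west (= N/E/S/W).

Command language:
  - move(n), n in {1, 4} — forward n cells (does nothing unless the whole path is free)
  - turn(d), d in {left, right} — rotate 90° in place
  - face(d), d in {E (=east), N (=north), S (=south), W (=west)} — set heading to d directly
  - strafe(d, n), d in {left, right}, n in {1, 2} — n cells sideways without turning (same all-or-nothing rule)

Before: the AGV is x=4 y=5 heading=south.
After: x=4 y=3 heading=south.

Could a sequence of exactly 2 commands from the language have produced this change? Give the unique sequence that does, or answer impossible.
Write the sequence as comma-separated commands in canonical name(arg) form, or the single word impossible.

move(1), move(1)

key: heading stays S — no command in the sequence turns
from: x=4 y=5 heading=south
1. move(1) → x=4 y=4 heading=south
2. move(1) → x=4 y=3 heading=south
uniquely the one of 144 2-step routes that fits.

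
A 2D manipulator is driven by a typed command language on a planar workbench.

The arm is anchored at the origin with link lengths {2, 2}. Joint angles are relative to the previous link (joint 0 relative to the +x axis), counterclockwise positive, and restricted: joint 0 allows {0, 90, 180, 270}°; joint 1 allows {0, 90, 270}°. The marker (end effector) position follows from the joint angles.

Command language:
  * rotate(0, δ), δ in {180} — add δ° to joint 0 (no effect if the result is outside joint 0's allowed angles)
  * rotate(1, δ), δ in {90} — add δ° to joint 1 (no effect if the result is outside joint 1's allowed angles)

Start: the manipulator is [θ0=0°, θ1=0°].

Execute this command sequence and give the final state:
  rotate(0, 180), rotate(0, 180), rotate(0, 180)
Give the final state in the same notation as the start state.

[θ0=180°, θ1=0°]

initial: [θ0=0°, θ1=0°]
[1] after rotate(0, 180): [θ0=180°, θ1=0°]
[2] after rotate(0, 180): [θ0=0°, θ1=0°]
[3] after rotate(0, 180): [θ0=180°, θ1=0°]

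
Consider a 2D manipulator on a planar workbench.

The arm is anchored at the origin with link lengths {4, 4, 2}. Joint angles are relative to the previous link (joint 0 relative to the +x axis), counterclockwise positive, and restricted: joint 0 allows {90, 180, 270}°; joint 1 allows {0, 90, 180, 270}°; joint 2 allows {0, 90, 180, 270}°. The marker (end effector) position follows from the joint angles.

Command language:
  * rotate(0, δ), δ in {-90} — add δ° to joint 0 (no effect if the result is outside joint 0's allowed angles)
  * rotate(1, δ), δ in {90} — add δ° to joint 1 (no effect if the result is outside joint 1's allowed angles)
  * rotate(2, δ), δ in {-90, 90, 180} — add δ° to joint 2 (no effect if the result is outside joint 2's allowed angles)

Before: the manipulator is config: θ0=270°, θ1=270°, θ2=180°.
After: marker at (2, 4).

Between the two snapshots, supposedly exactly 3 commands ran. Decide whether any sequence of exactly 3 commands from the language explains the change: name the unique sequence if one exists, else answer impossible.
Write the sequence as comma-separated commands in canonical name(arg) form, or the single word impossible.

t0: config: θ0=270°, θ1=270°, θ2=180°
t=1 rotate(0, -90) ⇒ config: θ0=180°, θ1=270°, θ2=180°
t=2 rotate(0, -90) ⇒ config: θ0=90°, θ1=270°, θ2=180°
t=3 rotate(0, -90) ⇒ config: θ0=90°, θ1=270°, θ2=180°
all 125 alternatives checked — unique.

rotate(0, -90), rotate(0, -90), rotate(0, -90)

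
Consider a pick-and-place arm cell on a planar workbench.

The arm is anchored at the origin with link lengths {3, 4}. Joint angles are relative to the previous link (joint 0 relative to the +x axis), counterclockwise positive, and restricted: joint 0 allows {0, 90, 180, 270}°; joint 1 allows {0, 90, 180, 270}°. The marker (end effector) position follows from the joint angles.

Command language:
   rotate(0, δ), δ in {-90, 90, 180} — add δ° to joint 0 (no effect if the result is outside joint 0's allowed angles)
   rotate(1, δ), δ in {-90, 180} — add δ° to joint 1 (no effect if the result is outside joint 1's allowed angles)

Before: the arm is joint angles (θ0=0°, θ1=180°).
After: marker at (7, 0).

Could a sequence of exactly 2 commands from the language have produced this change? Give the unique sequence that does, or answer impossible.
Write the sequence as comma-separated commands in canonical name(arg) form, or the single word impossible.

rotate(1, -90), rotate(1, -90)

t0: joint angles (θ0=0°, θ1=180°)
[1] after rotate(1, -90): joint angles (θ0=0°, θ1=90°)
[2] after rotate(1, -90): joint angles (θ0=0°, θ1=0°)
no rival 2-sequence matches.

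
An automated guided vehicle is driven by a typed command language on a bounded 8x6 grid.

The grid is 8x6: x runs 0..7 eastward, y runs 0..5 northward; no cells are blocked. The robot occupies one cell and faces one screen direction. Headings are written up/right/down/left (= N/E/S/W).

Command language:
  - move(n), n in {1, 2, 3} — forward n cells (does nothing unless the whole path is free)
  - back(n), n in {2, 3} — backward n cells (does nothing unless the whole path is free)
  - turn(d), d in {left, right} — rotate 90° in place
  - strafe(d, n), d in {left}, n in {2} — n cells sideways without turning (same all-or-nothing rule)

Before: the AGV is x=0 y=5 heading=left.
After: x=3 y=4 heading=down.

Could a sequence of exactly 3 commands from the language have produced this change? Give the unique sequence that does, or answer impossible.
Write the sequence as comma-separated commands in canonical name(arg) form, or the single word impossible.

key: cell and facing (now S) both changed — the 3 commands mix motion and turning
t0: x=0 y=5 heading=left
[1] after back(3): x=3 y=5 heading=left
[2] after turn(left): x=3 y=5 heading=down
[3] after move(1): x=3 y=4 heading=down
uniquely the one of 512 3-step routes that fits.

back(3), turn(left), move(1)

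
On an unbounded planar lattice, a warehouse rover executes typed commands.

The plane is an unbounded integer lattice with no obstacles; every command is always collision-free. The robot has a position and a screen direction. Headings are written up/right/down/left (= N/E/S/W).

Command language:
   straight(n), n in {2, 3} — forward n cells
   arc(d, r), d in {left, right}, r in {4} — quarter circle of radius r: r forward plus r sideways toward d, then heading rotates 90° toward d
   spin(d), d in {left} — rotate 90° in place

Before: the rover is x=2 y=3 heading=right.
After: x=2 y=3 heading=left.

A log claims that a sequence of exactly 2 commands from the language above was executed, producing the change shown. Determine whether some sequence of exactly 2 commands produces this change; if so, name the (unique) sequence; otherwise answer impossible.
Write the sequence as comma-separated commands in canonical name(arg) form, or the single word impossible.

spin(left), spin(left)

key: (2,3) unmoved — no command in the sequence translates
begin: x=2 y=3 heading=right
1. spin(left) → x=2 y=3 heading=up
2. spin(left) → x=2 y=3 heading=left
no rival 2-sequence matches.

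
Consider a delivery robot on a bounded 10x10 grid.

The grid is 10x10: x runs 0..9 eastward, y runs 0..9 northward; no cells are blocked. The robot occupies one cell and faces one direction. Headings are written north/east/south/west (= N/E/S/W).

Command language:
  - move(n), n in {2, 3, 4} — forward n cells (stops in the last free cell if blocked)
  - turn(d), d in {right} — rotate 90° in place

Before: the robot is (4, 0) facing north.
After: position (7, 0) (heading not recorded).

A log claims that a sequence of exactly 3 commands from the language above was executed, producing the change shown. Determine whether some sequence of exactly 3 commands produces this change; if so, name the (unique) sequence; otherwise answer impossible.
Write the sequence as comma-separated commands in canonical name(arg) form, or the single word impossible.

from: (4, 0) facing north
t=1 turn(right) ⇒ (4, 0) facing east
t=2 move(3) ⇒ (7, 0) facing east
t=3 turn(right) ⇒ (7, 0) facing south
all 64 alternatives checked — unique.

turn(right), move(3), turn(right)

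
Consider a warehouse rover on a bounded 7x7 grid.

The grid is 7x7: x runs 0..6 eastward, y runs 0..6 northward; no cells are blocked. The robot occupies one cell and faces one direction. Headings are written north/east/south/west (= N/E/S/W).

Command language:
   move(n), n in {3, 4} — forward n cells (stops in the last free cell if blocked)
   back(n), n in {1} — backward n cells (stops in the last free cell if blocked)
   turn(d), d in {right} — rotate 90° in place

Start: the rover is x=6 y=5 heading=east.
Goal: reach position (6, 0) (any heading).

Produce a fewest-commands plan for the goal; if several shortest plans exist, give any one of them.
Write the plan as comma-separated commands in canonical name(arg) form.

begin: x=6 y=5 heading=east
step 1 (turn(right)): x=6 y=5 heading=south
step 2 (move(3)): x=6 y=2 heading=south
step 3 (move(3)): x=6 y=0 heading=south
nothing shorter than 3 reaches the goal.

turn(right), move(3), move(3)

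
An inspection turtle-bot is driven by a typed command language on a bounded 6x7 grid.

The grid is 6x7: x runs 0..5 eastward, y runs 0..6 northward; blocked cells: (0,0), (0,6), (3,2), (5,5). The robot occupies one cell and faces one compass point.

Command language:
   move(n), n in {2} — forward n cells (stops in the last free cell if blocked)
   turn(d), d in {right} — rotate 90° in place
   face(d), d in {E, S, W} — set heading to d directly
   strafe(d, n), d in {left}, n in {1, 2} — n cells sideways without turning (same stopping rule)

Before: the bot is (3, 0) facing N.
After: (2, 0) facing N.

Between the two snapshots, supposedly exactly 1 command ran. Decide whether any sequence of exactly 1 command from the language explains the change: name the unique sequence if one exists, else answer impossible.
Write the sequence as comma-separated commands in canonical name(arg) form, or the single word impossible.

key: heading stays N — the single command does not turn
begin: (3, 0) facing N
t=1 strafe(left, 1) ⇒ (2, 0) facing N
no rival 1-sequence matches.

strafe(left, 1)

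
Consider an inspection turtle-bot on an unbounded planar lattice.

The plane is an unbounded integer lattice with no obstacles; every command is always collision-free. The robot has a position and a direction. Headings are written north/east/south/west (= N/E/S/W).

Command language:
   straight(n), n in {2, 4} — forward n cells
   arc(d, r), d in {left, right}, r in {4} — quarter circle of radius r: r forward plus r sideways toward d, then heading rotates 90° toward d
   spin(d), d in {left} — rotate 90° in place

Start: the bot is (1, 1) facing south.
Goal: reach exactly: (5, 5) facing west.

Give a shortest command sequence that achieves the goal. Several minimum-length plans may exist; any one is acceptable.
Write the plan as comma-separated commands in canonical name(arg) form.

spin(left), arc(left, 4), spin(left)

from: (1, 1) facing south
t=1 spin(left) ⇒ (1, 1) facing east
t=2 arc(left, 4) ⇒ (5, 5) facing north
t=3 spin(left) ⇒ (5, 5) facing west
nothing shorter than 3 reaches the goal.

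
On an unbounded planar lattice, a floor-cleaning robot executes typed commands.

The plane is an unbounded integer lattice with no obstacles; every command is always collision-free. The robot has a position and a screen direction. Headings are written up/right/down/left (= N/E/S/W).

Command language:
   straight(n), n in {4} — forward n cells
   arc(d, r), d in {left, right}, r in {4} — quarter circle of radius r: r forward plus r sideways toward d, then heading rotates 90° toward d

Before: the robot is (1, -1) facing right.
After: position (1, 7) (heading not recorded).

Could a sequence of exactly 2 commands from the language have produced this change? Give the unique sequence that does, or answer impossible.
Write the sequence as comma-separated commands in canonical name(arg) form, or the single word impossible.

arc(left, 4), arc(left, 4)

begin: (1, -1) facing right
[1] after arc(left, 4): (5, 3) facing up
[2] after arc(left, 4): (1, 7) facing left
no rival 2-sequence matches.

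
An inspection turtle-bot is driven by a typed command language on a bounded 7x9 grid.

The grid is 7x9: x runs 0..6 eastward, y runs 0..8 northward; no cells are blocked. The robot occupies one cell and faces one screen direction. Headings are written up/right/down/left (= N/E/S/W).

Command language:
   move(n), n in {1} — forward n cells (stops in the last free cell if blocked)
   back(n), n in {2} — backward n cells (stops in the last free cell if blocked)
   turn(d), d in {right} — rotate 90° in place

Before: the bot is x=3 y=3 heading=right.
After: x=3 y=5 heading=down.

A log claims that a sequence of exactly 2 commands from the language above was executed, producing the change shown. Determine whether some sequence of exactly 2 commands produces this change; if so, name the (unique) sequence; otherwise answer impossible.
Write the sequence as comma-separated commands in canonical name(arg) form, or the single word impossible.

key: position moved to (3,5) AND the heading swung to S — translation plus rotation needed
begin: x=3 y=3 heading=right
step 1 (turn(right)): x=3 y=3 heading=down
step 2 (back(2)): x=3 y=5 heading=down
uniquely the one of 9 2-step routes that fits.

turn(right), back(2)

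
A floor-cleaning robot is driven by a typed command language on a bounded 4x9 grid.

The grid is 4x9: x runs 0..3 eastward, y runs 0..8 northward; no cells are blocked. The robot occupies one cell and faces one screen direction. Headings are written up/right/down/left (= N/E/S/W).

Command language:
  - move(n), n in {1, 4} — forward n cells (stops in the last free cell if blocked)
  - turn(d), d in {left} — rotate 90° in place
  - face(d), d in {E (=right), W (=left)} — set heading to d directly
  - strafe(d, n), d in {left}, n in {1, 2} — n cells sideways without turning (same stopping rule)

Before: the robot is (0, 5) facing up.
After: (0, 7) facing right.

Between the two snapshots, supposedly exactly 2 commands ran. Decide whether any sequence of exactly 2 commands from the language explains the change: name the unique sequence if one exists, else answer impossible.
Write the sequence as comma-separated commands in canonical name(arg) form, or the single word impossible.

key: order matters: swapping face(E) and strafe(left, 2) lands elsewhere
initial: (0, 5) facing up
[1] after face(E): (0, 5) facing right
[2] after strafe(left, 2): (0, 7) facing right
uniquely the one of 49 2-step routes that fits.

face(E), strafe(left, 2)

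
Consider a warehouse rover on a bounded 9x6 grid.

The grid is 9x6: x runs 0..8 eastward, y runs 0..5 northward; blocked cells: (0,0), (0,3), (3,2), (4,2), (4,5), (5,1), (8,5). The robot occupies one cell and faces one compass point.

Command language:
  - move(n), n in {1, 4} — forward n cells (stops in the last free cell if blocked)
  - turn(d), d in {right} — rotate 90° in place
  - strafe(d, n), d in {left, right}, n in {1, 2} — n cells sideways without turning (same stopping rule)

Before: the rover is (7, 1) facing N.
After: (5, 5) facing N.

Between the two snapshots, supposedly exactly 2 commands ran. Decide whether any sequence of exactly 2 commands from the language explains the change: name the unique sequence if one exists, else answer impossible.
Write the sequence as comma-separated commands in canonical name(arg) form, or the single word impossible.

key: running strafe(left, 2) before move(4) would end elsewhere — order is forced
t0: (7, 1) facing N
step 1 (move(4)): (7, 5) facing N
step 2 (strafe(left, 2)): (5, 5) facing N
no other 2-command option fits: unique.

move(4), strafe(left, 2)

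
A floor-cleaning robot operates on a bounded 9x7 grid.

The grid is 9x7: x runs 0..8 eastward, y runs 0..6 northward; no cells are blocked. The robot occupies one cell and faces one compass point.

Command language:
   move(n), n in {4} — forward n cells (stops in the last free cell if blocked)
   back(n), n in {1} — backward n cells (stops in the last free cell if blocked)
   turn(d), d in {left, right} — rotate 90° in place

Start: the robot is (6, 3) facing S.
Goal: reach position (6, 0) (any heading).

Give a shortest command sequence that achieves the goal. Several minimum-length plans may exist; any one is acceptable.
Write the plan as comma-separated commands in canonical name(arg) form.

start: (6, 3) facing S
t=1 move(4) ⇒ (6, 0) facing S
nothing shorter than 1 reaches the goal.

move(4)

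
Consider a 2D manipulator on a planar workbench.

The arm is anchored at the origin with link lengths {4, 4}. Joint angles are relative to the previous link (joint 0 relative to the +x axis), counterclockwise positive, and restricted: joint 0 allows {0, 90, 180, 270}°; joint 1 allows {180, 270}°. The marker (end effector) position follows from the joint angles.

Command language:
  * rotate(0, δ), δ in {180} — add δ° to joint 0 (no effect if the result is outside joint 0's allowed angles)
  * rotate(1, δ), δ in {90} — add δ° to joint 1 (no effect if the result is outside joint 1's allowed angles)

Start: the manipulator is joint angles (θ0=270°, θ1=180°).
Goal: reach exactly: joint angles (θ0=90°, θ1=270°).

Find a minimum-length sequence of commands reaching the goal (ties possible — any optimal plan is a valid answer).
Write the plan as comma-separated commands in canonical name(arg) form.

rotate(0, 180), rotate(1, 90)

initial: joint angles (θ0=270°, θ1=180°)
[1] after rotate(0, 180): joint angles (θ0=90°, θ1=180°)
[2] after rotate(1, 90): joint angles (θ0=90°, θ1=270°)
minimal: 2 command(s), checked below 2.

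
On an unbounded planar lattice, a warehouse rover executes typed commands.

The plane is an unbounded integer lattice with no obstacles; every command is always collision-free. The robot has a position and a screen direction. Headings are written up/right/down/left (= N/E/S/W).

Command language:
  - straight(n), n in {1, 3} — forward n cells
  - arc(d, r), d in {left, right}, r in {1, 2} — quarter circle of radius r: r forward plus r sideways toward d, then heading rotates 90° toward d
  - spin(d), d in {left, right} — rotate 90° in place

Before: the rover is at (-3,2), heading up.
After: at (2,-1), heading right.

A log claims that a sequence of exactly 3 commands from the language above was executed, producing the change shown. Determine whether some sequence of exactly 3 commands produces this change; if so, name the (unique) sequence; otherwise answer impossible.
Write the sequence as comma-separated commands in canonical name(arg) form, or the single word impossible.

key: running arc(left, 2) before arc(right, 1) would end elsewhere — order is forced
from: at (-3,2), heading up
1. arc(right, 1) → at (-2,3), heading right
2. arc(right, 2) → at (0,1), heading down
3. arc(left, 2) → at (2,-1), heading right
all 512 alternatives checked — unique.

arc(right, 1), arc(right, 2), arc(left, 2)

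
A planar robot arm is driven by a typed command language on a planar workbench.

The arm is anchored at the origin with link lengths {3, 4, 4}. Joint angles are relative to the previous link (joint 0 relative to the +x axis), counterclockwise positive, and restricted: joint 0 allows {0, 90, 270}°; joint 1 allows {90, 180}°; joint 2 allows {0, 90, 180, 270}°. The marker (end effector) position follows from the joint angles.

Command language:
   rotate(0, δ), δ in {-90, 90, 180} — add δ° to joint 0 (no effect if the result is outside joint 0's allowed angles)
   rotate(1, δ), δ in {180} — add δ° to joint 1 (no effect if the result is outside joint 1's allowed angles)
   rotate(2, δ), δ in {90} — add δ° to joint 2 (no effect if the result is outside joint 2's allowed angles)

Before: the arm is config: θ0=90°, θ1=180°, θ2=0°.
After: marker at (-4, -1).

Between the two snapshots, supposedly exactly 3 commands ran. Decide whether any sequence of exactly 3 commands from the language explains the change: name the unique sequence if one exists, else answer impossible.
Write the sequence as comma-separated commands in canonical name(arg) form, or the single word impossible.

begin: config: θ0=90°, θ1=180°, θ2=0°
t=1 rotate(2, 90) ⇒ config: θ0=90°, θ1=180°, θ2=90°
t=2 rotate(2, 90) ⇒ config: θ0=90°, θ1=180°, θ2=180°
t=3 rotate(2, 90) ⇒ config: θ0=90°, θ1=180°, θ2=270°
no rival 3-sequence matches.

rotate(2, 90), rotate(2, 90), rotate(2, 90)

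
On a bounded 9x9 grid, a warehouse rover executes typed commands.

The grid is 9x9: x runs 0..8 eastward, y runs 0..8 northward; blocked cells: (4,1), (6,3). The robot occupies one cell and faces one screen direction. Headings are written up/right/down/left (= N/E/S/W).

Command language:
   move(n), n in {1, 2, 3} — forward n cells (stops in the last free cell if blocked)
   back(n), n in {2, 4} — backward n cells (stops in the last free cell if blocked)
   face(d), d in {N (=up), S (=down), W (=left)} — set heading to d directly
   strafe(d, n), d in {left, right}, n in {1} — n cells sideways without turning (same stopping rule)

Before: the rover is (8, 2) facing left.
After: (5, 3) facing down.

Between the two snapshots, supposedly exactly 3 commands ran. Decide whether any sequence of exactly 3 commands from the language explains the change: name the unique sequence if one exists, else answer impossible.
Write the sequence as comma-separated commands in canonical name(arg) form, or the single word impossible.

move(3), strafe(right, 1), face(S)

key: order matters: swapping move(3) and face(S) lands elsewhere
t0: (8, 2) facing left
1. move(3) → (5, 2) facing left
2. strafe(right, 1) → (5, 3) facing left
3. face(S) → (5, 3) facing down
no other 3-command option fits: unique.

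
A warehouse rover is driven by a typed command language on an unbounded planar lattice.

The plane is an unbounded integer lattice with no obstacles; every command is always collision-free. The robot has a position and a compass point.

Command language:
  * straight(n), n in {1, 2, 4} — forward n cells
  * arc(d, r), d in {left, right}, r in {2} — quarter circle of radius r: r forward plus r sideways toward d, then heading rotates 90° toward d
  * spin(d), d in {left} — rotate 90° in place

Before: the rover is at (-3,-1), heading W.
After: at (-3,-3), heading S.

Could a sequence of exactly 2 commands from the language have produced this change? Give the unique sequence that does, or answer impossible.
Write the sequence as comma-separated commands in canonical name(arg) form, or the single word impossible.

spin(left), straight(2)

key: running straight(2) before spin(left) would end elsewhere — order is forced
begin: at (-3,-1), heading W
[1] after spin(left): at (-3,-1), heading S
[2] after straight(2): at (-3,-3), heading S
no rival 2-sequence matches.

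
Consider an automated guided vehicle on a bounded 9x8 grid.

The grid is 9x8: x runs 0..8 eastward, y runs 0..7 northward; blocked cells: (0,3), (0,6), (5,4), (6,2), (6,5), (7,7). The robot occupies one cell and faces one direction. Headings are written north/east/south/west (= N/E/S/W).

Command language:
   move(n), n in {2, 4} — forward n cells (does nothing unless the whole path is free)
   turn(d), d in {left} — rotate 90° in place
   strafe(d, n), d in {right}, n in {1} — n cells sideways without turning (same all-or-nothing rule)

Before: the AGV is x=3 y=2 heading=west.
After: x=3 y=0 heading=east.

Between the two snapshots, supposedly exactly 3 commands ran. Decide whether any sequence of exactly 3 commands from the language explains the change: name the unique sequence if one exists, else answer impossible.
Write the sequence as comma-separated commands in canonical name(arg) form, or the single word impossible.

key: position moved to (3,0) AND the heading swung to E — translation plus rotation needed
start: x=3 y=2 heading=west
t=1 turn(left) ⇒ x=3 y=2 heading=south
t=2 move(2) ⇒ x=3 y=0 heading=south
t=3 turn(left) ⇒ x=3 y=0 heading=east
all 64 alternatives checked — unique.

turn(left), move(2), turn(left)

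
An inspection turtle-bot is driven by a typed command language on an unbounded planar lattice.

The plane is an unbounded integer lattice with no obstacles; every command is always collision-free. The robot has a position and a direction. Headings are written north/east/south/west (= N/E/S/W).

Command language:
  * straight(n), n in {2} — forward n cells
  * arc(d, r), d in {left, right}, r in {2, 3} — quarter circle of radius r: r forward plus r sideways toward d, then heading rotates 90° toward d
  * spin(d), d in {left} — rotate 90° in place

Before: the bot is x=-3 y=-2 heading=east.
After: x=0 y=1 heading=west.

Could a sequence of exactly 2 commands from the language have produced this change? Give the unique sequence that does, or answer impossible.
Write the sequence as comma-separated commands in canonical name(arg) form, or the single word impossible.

key: position moved to (0,1) AND the heading swung to W — translation plus rotation needed
begin: x=-3 y=-2 heading=east
1. arc(left, 3) → x=0 y=1 heading=north
2. spin(left) → x=0 y=1 heading=west
no other 2-command option fits: unique.

arc(left, 3), spin(left)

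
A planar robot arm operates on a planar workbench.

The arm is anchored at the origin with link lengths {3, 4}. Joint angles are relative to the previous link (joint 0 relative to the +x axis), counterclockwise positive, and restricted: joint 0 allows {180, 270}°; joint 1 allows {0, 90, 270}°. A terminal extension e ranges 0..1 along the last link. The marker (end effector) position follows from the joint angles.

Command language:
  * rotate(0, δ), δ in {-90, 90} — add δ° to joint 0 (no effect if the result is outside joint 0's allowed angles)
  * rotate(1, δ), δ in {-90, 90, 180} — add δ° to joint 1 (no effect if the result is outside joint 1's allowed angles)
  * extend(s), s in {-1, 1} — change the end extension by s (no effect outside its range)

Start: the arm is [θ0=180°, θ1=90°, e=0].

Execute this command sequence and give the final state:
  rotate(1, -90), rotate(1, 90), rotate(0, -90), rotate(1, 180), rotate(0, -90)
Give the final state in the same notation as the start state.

begin: [θ0=180°, θ1=90°, e=0]
[1] after rotate(1, -90): [θ0=180°, θ1=0°, e=0]
[2] after rotate(1, 90): [θ0=180°, θ1=90°, e=0]
[3] after rotate(0, -90): [θ0=180°, θ1=90°, e=0]
[4] after rotate(1, 180): [θ0=180°, θ1=270°, e=0]
[5] after rotate(0, -90): [θ0=180°, θ1=270°, e=0]

[θ0=180°, θ1=270°, e=0]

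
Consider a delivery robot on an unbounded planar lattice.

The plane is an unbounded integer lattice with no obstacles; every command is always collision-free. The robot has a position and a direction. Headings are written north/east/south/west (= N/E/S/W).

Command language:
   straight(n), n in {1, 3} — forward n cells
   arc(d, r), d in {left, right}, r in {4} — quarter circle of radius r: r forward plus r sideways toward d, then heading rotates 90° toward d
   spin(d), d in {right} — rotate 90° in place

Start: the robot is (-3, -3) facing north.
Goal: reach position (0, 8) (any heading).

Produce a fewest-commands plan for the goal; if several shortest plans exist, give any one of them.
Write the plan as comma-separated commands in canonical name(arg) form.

arc(left, 4), spin(right), straight(3), arc(right, 4), straight(3)

initial: (-3, -3) facing north
[1] after arc(left, 4): (-7, 1) facing west
[2] after spin(right): (-7, 1) facing north
[3] after straight(3): (-7, 4) facing north
[4] after arc(right, 4): (-3, 8) facing east
[5] after straight(3): (0, 8) facing east
minimal: 5 command(s), checked below 5.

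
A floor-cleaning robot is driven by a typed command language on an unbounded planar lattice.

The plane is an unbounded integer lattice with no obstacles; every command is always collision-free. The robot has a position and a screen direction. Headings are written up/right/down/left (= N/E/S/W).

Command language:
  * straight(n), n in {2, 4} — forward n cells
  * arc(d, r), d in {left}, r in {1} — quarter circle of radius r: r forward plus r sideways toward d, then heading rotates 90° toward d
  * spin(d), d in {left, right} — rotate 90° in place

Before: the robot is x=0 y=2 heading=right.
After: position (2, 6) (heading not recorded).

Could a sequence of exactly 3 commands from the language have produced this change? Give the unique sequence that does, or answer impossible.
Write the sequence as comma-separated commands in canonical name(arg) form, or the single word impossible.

key: running straight(4) before straight(2) would end elsewhere — order is forced
from: x=0 y=2 heading=right
step 1 (straight(2)): x=2 y=2 heading=right
step 2 (spin(left)): x=2 y=2 heading=up
step 3 (straight(4)): x=2 y=6 heading=up
no other 3-command option fits: unique.

straight(2), spin(left), straight(4)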